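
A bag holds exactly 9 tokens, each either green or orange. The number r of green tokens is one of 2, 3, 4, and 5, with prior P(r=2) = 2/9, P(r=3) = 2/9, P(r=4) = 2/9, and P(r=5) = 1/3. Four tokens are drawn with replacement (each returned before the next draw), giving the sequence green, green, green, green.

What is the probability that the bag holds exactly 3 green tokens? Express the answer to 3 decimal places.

For each hypothesis, P(data | H) works out to: P(data | r = 2) = (2/9)(2/9)(2/9)(2/9) = 0.0024387; P(data | r = 3) = (3/9)(3/9)(3/9)(3/9) = 0.012346; P(data | r = 4) = (4/9)(4/9)(4/9)(4/9) = 0.039018; P(data | r = 5) = (5/9)(5/9)(5/9)(5/9) = 0.09526.
The prior-weighted likelihoods are 2/9 · 0.0024387 = 0.00054192, 2/9 · 0.012346 = 0.0027435, 2/9 · 0.039018 = 0.0086708, 1/3 · 0.09526 = 0.031753; with total 0.043709.
By Bayes' rule, P(r = 3 | data) = (0.0027435) / (0.043709) = 0.062766.

0.063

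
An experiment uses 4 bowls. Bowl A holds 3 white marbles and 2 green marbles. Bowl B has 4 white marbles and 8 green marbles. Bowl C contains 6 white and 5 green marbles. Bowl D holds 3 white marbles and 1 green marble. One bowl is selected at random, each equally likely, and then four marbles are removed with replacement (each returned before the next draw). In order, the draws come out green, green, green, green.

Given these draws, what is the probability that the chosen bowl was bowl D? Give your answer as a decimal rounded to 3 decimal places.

Compute the likelihood of the observed sequence for each case: P(data | bowl A) = (2/5)(2/5)(2/5)(2/5) = 0.0256; P(data | bowl B) = (8/12)(8/12)(8/12)(8/12) = 0.19753; P(data | bowl C) = (5/11)(5/11)(5/11)(5/11) = 0.042688; P(data | bowl D) = (1/4)(1/4)(1/4)(1/4) = 0.0039062.
The prior-weighted likelihoods are 1/4 · 0.0256 = 0.0064, 1/4 · 0.19753 = 0.049383, 1/4 · 0.042688 = 0.010672, 1/4 · 0.0039062 = 0.00097656; with total 0.067431.
Therefore the posterior P(bowl D | data) = (0.00097656) / (0.067431) = 0.014482.

0.014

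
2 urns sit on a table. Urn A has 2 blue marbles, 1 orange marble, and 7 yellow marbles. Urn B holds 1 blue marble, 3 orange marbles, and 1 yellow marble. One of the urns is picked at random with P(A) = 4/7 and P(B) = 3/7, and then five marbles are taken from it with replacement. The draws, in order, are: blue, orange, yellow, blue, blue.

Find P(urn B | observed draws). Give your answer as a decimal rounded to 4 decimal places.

The likelihood of the observed sequence under each hypothesis: P(data | urn A) = (2/10)(1/10)(7/10)(2/10)(2/10) = 0.00056; P(data | urn B) = (1/5)(3/5)(1/5)(1/5)(1/5) = 0.00096.
Weighting by the prior gives 4/7 · 0.00056 = 0.00032, 3/7 · 0.00096 = 0.00041143; with total 0.00073143.
Therefore the posterior P(urn B | data) = (0.00041143) / (0.00073143) = 0.5625.

0.5625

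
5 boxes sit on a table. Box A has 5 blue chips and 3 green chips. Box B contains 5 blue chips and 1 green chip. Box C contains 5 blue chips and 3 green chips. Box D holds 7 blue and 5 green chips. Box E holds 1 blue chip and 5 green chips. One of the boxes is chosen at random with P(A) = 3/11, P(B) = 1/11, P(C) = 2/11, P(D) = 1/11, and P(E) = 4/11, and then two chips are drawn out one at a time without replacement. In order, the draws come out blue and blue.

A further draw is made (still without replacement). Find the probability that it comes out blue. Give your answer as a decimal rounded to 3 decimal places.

Compute the likelihood of the observed sequence for each case: P(data | box A) = (5/8)(4/7) = 0.35714; P(data | box B) = (5/6)(4/5) = 0.66667; P(data | box C) = (5/8)(4/7) = 0.35714; P(data | box D) = (7/12)(6/11) = 0.31818; P(data | box E) = (1/6)(0/5) = 0.
The prior-weighted likelihoods are 3/11 · 0.35714 = 0.097403, 1/11 · 0.66667 = 0.060606, 2/11 · 0.35714 = 0.064935, 1/11 · 0.31818 = 0.028926, 4/11 · 0 = 0; with total 0.25187.
Normalising, the posterior is P(box A | data) = 0.38672, P(box B | data) = 0.24063, P(box C | data) = 0.25781, P(box D | data) = 0.11484, P(box E | data) = 0.
So P(blue next | data) = Σ P(blue next | H) P(H | data) = (1/2)(0.38672) + (3/4)(0.24063) + (1/2)(0.25781) + (1/2)(0.11484) = 0.56016.

0.560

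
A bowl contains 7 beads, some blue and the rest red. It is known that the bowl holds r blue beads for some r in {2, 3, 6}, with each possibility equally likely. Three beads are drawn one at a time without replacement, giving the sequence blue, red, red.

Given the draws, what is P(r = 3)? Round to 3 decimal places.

0.474

Compute the likelihood of the observed sequence for each case: P(data | r = 2) = (2/7)(5/6)(4/5) = 4/21; P(data | r = 3) = (3/7)(4/6)(3/5) = 6/35; P(data | r = 6) = (6/7)(1/6)(0/5) = 0.
Weighting by the prior gives 1/3 · 4/21 = 4/63, 1/3 · 6/35 = 2/35, 1/3 · 0 = 0; these sum to 38/315.
Therefore the posterior P(r = 3 | data) = (2/35) / (38/315) = 9/19.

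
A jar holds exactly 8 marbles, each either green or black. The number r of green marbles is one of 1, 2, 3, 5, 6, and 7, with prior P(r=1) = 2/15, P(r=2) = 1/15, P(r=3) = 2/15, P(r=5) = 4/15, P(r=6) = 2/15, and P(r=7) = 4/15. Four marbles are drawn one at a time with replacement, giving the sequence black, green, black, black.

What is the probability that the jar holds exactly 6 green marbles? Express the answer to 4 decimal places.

0.0379

The likelihood of the observed sequence under each hypothesis: P(data | r = 1) = (7/8)(1/8)(7/8)(7/8) = 0.08374; P(data | r = 2) = (6/8)(2/8)(6/8)(6/8) = 0.10547; P(data | r = 3) = (5/8)(3/8)(5/8)(5/8) = 0.091553; P(data | r = 5) = (3/8)(5/8)(3/8)(3/8) = 0.032959; P(data | r = 6) = (2/8)(6/8)(2/8)(2/8) = 0.011719; P(data | r = 7) = (1/8)(7/8)(1/8)(1/8) = 0.001709.
Multiplying each by its prior: 2/15 · 0.08374 = 0.011165, 1/15 · 0.10547 = 0.0070313, 2/15 · 0.091553 = 0.012207, 4/15 · 0.032959 = 0.0087891, 2/15 · 0.011719 = 0.0015625, 4/15 · 0.001709 = 0.00045573; these sum to 0.041211.
Therefore the posterior P(r = 6 | data) = (0.0015625) / (0.041211) = 0.037915.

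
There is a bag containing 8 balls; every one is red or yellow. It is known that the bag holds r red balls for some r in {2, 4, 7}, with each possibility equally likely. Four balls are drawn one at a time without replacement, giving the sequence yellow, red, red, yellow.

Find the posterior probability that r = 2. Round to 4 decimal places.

Compute the likelihood of the observed sequence for each case: P(data | r = 2) = (6/8)(2/7)(1/6)(5/5) = 1/28; P(data | r = 4) = (4/8)(4/7)(3/6)(3/5) = 3/35; P(data | r = 7) = (1/8)(7/7)(6/6)(0/5) = 0.
The prior-weighted likelihoods are 1/3 · 1/28 = 1/84, 1/3 · 3/35 = 1/35, 1/3 · 0 = 0; these sum to 17/420.
So P(r = 2 | data) = (1/84) / (17/420) = 5/17.

0.2941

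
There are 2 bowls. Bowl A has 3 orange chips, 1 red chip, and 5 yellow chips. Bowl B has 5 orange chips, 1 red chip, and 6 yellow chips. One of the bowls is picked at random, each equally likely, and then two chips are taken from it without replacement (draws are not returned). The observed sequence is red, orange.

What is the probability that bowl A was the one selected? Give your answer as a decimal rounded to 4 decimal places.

Under each hypothesis, the probability of the observed sequence is: P(data | bowl A) = (1/9)(3/8) = 1/24; P(data | bowl B) = (1/12)(5/11) = 5/132.
Weighting by the prior gives 1/2 · 1/24 = 1/48, 1/2 · 5/132 = 5/264; with total 7/176.
By Bayes' rule, P(bowl A | data) = (1/48) / (7/176) = 11/21.

0.5238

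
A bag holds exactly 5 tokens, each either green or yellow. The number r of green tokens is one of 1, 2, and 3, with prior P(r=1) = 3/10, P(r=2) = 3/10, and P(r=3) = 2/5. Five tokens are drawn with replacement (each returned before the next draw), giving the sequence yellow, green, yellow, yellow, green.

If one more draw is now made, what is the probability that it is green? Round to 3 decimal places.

0.424

For each hypothesis, P(data | H) works out to: P(data | r = 1) = (4/5)(1/5)(4/5)(4/5)(1/5) = 0.02048; P(data | r = 2) = (3/5)(2/5)(3/5)(3/5)(2/5) = 0.03456; P(data | r = 3) = (2/5)(3/5)(2/5)(2/5)(3/5) = 0.02304.
The prior-weighted likelihoods are 3/10 · 0.02048 = 0.006144, 3/10 · 0.03456 = 0.010368, 2/5 · 0.02304 = 0.009216; with total 0.025728.
Normalising, the posterior is P(r = 1 | data) = 0.23881, P(r = 2 | data) = 0.40299, P(r = 3 | data) = 0.35821.
Averaging over the posterior, P(green next | data) = (1/5)(0.23881) + (2/5)(0.40299) + (3/5)(0.35821) = 0.42388.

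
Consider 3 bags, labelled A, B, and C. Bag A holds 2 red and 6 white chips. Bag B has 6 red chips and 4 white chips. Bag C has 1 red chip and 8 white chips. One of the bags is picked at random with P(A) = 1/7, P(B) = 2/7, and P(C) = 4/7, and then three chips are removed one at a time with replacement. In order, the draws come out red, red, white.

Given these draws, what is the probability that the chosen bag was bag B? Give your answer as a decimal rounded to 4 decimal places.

0.7604

For each hypothesis, P(data | H) works out to: P(data | bag A) = (2/8)(2/8)(6/8) = 0.046875; P(data | bag B) = (6/10)(6/10)(4/10) = 0.144; P(data | bag C) = (1/9)(1/9)(8/9) = 0.010974.
The prior-weighted likelihoods are 1/7 · 0.046875 = 0.0066964, 2/7 · 0.144 = 0.041143, 4/7 · 0.010974 = 0.0062708; with total 0.05411.
So P(bag B | data) = (0.041143) / (0.05411) = 0.76035.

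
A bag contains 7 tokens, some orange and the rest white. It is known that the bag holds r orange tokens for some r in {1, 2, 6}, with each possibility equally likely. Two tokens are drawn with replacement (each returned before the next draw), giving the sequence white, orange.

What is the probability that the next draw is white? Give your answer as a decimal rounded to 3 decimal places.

For each hypothesis, P(data | H) works out to: P(data | r = 1) = (6/7)(1/7) = 6/49; P(data | r = 2) = (5/7)(2/7) = 10/49; P(data | r = 6) = (1/7)(6/7) = 6/49.
Weighting by the prior gives 1/3 · 6/49 = 2/49, 1/3 · 10/49 = 10/147, 1/3 · 6/49 = 2/49; these sum to 22/147.
Dividing through by the total gives posterior P(r = 1 | data) = 3/11, P(r = 2 | data) = 5/11, P(r = 6 | data) = 3/11.
Averaging over the posterior, P(white next | data) = (6/7)(3/11) + (5/7)(5/11) + (1/7)(3/11) = 46/77.

0.597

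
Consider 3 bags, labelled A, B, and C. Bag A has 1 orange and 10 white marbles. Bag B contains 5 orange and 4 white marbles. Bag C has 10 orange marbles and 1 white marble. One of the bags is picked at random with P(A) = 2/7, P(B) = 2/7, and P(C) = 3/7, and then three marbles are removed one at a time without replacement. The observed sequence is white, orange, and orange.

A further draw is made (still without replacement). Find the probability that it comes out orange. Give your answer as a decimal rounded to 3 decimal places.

0.731

For each hypothesis, P(data | H) works out to: P(data | bag A) = (10/11)(1/10)(0/9) = 0; P(data | bag B) = (4/9)(5/8)(4/7) = 0.15873; P(data | bag C) = (1/11)(10/10)(9/9) = 0.090909.
Weighting by the prior gives 2/7 · 0 = 0, 2/7 · 0.15873 = 0.045351, 3/7 · 0.090909 = 0.038961; these sum to 0.084313.
The posterior is then P(bag A | data) = 0, P(bag B | data) = 0.5379, P(bag C | data) = 0.4621.
Averaging over the posterior, P(orange next | data) = (1/2)(0.5379) + (1)(0.4621) = 0.73105.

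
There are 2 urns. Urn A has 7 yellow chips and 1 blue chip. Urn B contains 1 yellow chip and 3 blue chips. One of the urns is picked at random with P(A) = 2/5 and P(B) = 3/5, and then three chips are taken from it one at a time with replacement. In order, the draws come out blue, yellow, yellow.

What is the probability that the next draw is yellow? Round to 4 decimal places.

0.6103

Compute the likelihood of the observed sequence for each case: P(data | urn A) = (1/8)(7/8)(7/8) = 0.095703; P(data | urn B) = (3/4)(1/4)(1/4) = 0.046875.
The prior-weighted likelihoods are 2/5 · 0.095703 = 0.038281, 3/5 · 0.046875 = 0.028125; with total 0.066406.
Dividing through by the total gives posterior P(urn A | data) = 0.57647, P(urn B | data) = 0.42353.
Averaging over the posterior, P(yellow next | data) = (7/8)(0.57647) + (1/4)(0.42353) = 0.61029.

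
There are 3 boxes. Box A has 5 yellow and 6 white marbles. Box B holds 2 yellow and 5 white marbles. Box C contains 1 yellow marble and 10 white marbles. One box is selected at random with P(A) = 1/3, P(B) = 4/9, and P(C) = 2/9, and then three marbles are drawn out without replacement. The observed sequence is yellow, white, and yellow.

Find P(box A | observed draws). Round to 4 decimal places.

0.6563

The likelihood of the observed sequence under each hypothesis: P(data | box A) = (5/11)(6/10)(4/9) = 0.12121; P(data | box B) = (2/7)(5/6)(1/5) = 0.047619; P(data | box C) = (1/11)(10/10)(0/9) = 0.
Multiplying each by its prior: 1/3 · 0.12121 = 0.040404, 4/9 · 0.047619 = 0.021164, 2/9 · 0 = 0; summing to 0.061568.
Therefore the posterior P(box A | data) = (0.040404) / (0.061568) = 0.65625.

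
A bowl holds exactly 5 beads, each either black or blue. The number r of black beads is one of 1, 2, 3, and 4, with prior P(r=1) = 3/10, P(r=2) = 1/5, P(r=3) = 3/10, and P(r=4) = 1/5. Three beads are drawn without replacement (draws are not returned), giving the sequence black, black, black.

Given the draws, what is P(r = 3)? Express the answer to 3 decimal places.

For each hypothesis, P(data | H) works out to: P(data | r = 1) = (1/5)(0/4) = 0; P(data | r = 2) = (2/5)(1/4)(0/3) = 0; P(data | r = 3) = (3/5)(2/4)(1/3) = 1/10; P(data | r = 4) = (4/5)(3/4)(2/3) = 2/5.
The prior-weighted likelihoods are 3/10 · 0 = 0, 1/5 · 0 = 0, 3/10 · 1/10 = 3/100, 1/5 · 2/5 = 2/25; summing to 11/100.
Therefore the posterior P(r = 3 | data) = (3/100) / (11/100) = 3/11.

0.273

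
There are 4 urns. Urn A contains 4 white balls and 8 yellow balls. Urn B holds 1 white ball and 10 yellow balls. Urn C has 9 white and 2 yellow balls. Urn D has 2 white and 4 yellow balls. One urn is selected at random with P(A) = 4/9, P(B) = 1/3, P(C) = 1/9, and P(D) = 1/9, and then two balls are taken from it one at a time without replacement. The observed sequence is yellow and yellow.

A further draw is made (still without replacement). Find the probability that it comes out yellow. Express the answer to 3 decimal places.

0.744

For each hypothesis, P(data | H) works out to: P(data | urn A) = (8/12)(7/11) = 0.42424; P(data | urn B) = (10/11)(9/10) = 0.81818; P(data | urn C) = (2/11)(1/10) = 0.018182; P(data | urn D) = (4/6)(3/5) = 0.4.
Multiplying each by its prior: 4/9 · 0.42424 = 0.18855, 1/3 · 0.81818 = 0.27273, 1/9 · 0.018182 = 0.0020202, 1/9 · 0.4 = 0.044444; with total 0.50774.
Normalising, the posterior is P(urn A | data) = 0.37135, P(urn B | data) = 0.53714, P(urn C | data) = 0.0039788, P(urn D | data) = 0.087533.
The predictive probability is P(yellow next | data) = (3/5)(0.37135) + (8/9)(0.53714) + (0)(0.0039788) + (1/2)(0.087533) = 0.74403.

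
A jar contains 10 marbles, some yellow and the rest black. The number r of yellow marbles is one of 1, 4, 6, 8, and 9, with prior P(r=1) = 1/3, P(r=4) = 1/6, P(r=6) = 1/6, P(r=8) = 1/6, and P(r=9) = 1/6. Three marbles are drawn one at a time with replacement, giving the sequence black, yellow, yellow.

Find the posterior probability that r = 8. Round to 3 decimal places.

Compute the likelihood of the observed sequence for each case: P(data | r = 1) = (9/10)(1/10)(1/10) = 0.009; P(data | r = 4) = (6/10)(4/10)(4/10) = 0.096; P(data | r = 6) = (4/10)(6/10)(6/10) = 0.144; P(data | r = 8) = (2/10)(8/10)(8/10) = 0.128; P(data | r = 9) = (1/10)(9/10)(9/10) = 0.081.
Weighting by the prior gives 1/3 · 0.009 = 0.003, 1/6 · 0.096 = 0.016, 1/6 · 0.144 = 0.024, 1/6 · 0.128 = 0.021333, 1/6 · 0.081 = 0.0135; these sum to 0.077833.
Therefore the posterior P(r = 8 | data) = (0.021333) / (0.077833) = 0.27409.

0.274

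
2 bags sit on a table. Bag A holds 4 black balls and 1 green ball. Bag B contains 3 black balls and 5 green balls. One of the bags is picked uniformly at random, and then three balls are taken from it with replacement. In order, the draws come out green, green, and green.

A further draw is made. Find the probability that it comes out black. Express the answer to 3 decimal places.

Compute the likelihood of the observed sequence for each case: P(data | bag A) = (1/5)(1/5)(1/5) = 0.008; P(data | bag B) = (5/8)(5/8)(5/8) = 0.24414.
Multiplying each by its prior: 1/2 · 0.008 = 0.004, 1/2 · 0.24414 = 0.12207; with total 0.12607.
The posterior is then P(bag A | data) = 0.031728, P(bag B | data) = 0.96827.
The predictive probability is P(black next | data) = (4/5)(0.031728) + (3/8)(0.96827) = 0.38848.

0.388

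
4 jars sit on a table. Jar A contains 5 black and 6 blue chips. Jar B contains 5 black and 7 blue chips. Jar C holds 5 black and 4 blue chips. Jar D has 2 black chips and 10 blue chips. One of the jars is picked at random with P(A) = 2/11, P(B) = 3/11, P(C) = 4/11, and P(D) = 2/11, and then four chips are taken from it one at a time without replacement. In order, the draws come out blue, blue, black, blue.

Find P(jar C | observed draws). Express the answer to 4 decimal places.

Under each hypothesis, the probability of the observed sequence is: P(data | jar A) = (6/11)(5/10)(5/9)(4/8) = 0.075758; P(data | jar B) = (7/12)(6/11)(5/10)(5/9) = 0.088384; P(data | jar C) = (4/9)(3/8)(5/7)(2/6) = 0.039683; P(data | jar D) = (10/12)(9/11)(2/10)(8/9) = 0.12121.
The prior-weighted likelihoods are 2/11 · 0.075758 = 0.013774, 3/11 · 0.088384 = 0.024105, 4/11 · 0.039683 = 0.01443, 2/11 · 0.12121 = 0.022039; summing to 0.074347.
By Bayes' rule, P(jar C | data) = (0.01443) / (0.074347) = 0.19409.

0.1941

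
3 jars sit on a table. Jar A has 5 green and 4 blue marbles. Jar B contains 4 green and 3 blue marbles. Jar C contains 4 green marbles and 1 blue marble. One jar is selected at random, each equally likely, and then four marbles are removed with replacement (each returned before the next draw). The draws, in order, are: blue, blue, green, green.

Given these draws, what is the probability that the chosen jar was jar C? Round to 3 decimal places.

Compute the likelihood of the observed sequence for each case: P(data | jar A) = (4/9)(4/9)(5/9)(5/9) = 0.060966; P(data | jar B) = (3/7)(3/7)(4/7)(4/7) = 0.059975; P(data | jar C) = (1/5)(1/5)(4/5)(4/5) = 0.0256.
Weighting by the prior gives 1/3 · 0.060966 = 0.020322, 1/3 · 0.059975 = 0.019992, 1/3 · 0.0256 = 0.0085333; these sum to 0.048847.
Therefore the posterior P(jar C | data) = (0.0085333) / (0.048847) = 0.17469.

0.175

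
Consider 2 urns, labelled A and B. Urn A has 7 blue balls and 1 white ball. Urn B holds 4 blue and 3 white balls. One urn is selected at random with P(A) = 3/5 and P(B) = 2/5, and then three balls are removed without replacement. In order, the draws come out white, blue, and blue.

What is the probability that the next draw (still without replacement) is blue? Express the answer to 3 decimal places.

0.761

Under each hypothesis, the probability of the observed sequence is: P(data | urn A) = (1/8)(7/7)(6/6) = 0.125; P(data | urn B) = (3/7)(4/6)(3/5) = 0.17143.
The prior-weighted likelihoods are 3/5 · 0.125 = 0.075, 2/5 · 0.17143 = 0.068571; summing to 0.14357.
Normalising, the posterior is P(urn A | data) = 0.52239, P(urn B | data) = 0.47761.
The predictive probability is P(blue next | data) = (1)(0.52239) + (1/2)(0.47761) = 0.76119.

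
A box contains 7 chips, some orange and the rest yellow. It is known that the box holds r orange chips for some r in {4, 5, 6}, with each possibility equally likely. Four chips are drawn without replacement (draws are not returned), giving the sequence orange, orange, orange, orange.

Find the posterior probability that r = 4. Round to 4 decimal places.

0.0476

Under each hypothesis, the probability of the observed sequence is: P(data | r = 4) = (4/7)(3/6)(2/5)(1/4) = 1/35; P(data | r = 5) = (5/7)(4/6)(3/5)(2/4) = 1/7; P(data | r = 6) = (6/7)(5/6)(4/5)(3/4) = 3/7.
Weighting by the prior gives 1/3 · 1/35 = 1/105, 1/3 · 1/7 = 1/21, 1/3 · 3/7 = 1/7; these sum to 1/5.
Hence P(r = 4 | data) = (1/105) / (1/5) = 1/21.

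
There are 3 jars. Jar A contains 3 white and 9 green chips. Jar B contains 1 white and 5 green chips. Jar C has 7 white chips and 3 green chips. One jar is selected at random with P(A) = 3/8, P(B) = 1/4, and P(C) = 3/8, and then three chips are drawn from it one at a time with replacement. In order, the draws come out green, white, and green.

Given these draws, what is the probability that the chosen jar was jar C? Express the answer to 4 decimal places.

0.2244

For each hypothesis, P(data | H) works out to: P(data | jar A) = (9/12)(3/12)(9/12) = 0.14062; P(data | jar B) = (5/6)(1/6)(5/6) = 0.11574; P(data | jar C) = (3/10)(7/10)(3/10) = 0.063.
Multiplying each by its prior: 3/8 · 0.14062 = 0.052734, 1/4 · 0.11574 = 0.028935, 3/8 · 0.063 = 0.023625; with total 0.10529.
Therefore the posterior P(jar C | data) = (0.023625) / (0.10529) = 0.22437.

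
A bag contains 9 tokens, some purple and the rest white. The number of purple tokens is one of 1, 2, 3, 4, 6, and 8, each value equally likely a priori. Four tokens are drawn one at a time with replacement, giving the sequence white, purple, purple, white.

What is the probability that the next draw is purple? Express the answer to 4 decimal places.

Under each hypothesis, the probability of the observed sequence is: P(data | r = 1) = (8/9)(1/9)(1/9)(8/9) = 0.0097546; P(data | r = 2) = (7/9)(2/9)(2/9)(7/9) = 0.029873; P(data | r = 3) = (6/9)(3/9)(3/9)(6/9) = 0.049383; P(data | r = 4) = (5/9)(4/9)(4/9)(5/9) = 0.060966; P(data | r = 6) = (3/9)(6/9)(6/9)(3/9) = 0.049383; P(data | r = 8) = (1/9)(8/9)(8/9)(1/9) = 0.0097546.
Weighting by the prior gives 1/6 · 0.0097546 = 0.0016258, 1/6 · 0.029873 = 0.0049789, 1/6 · 0.049383 = 0.0082305, 1/6 · 0.060966 = 0.010161, 1/6 · 0.049383 = 0.0082305, 1/6 · 0.0097546 = 0.0016258; with total 0.034852.
Dividing through by the total gives posterior P(r = 1 | data) = 0.046647, P(r = 2 | data) = 0.14286, P(r = 3 | data) = 0.23615, P(r = 4 | data) = 0.29155, P(r = 6 | data) = 0.23615, P(r = 8 | data) = 0.046647.
The predictive probability is P(purple next | data) = (1/9)(0.046647) + (2/9)(0.14286) + (1/3)(0.23615) + (4/9)(0.29155) + (2/3)(0.23615) + (8/9)(0.046647) = 0.44412.

0.4441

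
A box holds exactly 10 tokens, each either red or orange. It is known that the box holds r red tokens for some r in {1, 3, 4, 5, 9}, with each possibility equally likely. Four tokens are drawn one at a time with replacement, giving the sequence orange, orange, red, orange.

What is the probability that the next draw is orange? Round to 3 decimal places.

Under each hypothesis, the probability of the observed sequence is: P(data | r = 1) = (9/10)(9/10)(1/10)(9/10) = 0.0729; P(data | r = 3) = (7/10)(7/10)(3/10)(7/10) = 0.1029; P(data | r = 4) = (6/10)(6/10)(4/10)(6/10) = 0.0864; P(data | r = 5) = (5/10)(5/10)(5/10)(5/10) = 0.0625; P(data | r = 9) = (1/10)(1/10)(9/10)(1/10) = 0.0009.
The prior-weighted likelihoods are 1/5 · 0.0729 = 0.01458, 1/5 · 0.1029 = 0.02058, 1/5 · 0.0864 = 0.01728, 1/5 · 0.0625 = 0.0125, 1/5 · 0.0009 = 0.00018; these sum to 0.06512.
Normalising, the posterior is P(r = 1 | data) = 0.22389, P(r = 3 | data) = 0.31603, P(r = 4 | data) = 0.26536, P(r = 5 | data) = 0.19195, P(r = 9 | data) = 0.0027641.
The predictive probability is P(orange next | data) = (9/10)(0.22389) + (7/10)(0.31603) + (3/5)(0.26536) + (1/2)(0.19195) + (1/10)(0.0027641) = 0.67819.

0.678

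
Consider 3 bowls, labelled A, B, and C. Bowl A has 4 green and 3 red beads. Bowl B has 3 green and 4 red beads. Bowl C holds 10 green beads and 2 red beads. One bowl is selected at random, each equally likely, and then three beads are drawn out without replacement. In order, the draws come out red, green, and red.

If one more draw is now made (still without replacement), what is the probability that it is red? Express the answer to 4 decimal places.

Under each hypothesis, the probability of the observed sequence is: P(data | bowl A) = (3/7)(4/6)(2/5) = 0.11429; P(data | bowl B) = (4/7)(3/6)(3/5) = 0.17143; P(data | bowl C) = (2/12)(10/11)(1/10) = 0.015152.
Multiplying each by its prior: 1/3 · 0.11429 = 0.038095, 1/3 · 0.17143 = 0.057143, 1/3 · 0.015152 = 0.0050505; summing to 0.10029.
Dividing through by the total gives posterior P(bowl A | data) = 0.37986, P(bowl B | data) = 0.56978, P(bowl C | data) = 0.05036.
The predictive probability is P(red next | data) = (1/4)(0.37986) + (1/2)(0.56978) + (0)(0.05036) = 0.37986.

0.3799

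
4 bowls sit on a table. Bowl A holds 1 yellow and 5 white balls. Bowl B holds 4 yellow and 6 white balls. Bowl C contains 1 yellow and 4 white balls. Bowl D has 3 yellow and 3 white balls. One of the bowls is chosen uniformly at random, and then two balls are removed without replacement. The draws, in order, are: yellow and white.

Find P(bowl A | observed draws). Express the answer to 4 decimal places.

For each hypothesis, P(data | H) works out to: P(data | bowl A) = (1/6)(5/5) = 1/6; P(data | bowl B) = (4/10)(6/9) = 4/15; P(data | bowl C) = (1/5)(4/4) = 1/5; P(data | bowl D) = (3/6)(3/5) = 3/10.
The prior-weighted likelihoods are 1/4 · 1/6 = 1/24, 1/4 · 4/15 = 1/15, 1/4 · 1/5 = 1/20, 1/4 · 3/10 = 3/40; these sum to 7/30.
Hence P(bowl A | data) = (1/24) / (7/30) = 5/28.

0.1786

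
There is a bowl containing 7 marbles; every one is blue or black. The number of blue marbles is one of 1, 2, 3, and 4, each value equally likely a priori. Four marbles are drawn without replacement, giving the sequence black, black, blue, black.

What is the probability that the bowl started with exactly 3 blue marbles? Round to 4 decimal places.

Under each hypothesis, the probability of the observed sequence is: P(data | r = 1) = (6/7)(5/6)(1/5)(4/4) = 1/7; P(data | r = 2) = (5/7)(4/6)(2/5)(3/4) = 1/7; P(data | r = 3) = (4/7)(3/6)(3/5)(2/4) = 3/35; P(data | r = 4) = (3/7)(2/6)(4/5)(1/4) = 1/35.
Multiplying each by its prior: 1/4 · 1/7 = 1/28, 1/4 · 1/7 = 1/28, 1/4 · 3/35 = 3/140, 1/4 · 1/35 = 1/140; with total 1/10.
Therefore the posterior P(r = 3 | data) = (3/140) / (1/10) = 3/14.

0.2143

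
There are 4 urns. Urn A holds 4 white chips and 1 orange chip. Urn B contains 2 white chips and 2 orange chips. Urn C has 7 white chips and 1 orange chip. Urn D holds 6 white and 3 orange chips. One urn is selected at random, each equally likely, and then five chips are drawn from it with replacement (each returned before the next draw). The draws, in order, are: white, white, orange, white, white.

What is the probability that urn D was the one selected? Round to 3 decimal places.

0.261

For each hypothesis, P(data | H) works out to: P(data | urn A) = (4/5)(4/5)(1/5)(4/5)(4/5) = 0.08192; P(data | urn B) = (2/4)(2/4)(2/4)(2/4)(2/4) = 0.03125; P(data | urn C) = (7/8)(7/8)(1/8)(7/8)(7/8) = 0.073273; P(data | urn D) = (6/9)(6/9)(3/9)(6/9)(6/9) = 0.065844.
The prior-weighted likelihoods are 1/4 · 0.08192 = 0.02048, 1/4 · 0.03125 = 0.0078125, 1/4 · 0.073273 = 0.018318, 1/4 · 0.065844 = 0.016461; with total 0.063072.
So P(urn D | data) = (0.016461) / (0.063072) = 0.26099.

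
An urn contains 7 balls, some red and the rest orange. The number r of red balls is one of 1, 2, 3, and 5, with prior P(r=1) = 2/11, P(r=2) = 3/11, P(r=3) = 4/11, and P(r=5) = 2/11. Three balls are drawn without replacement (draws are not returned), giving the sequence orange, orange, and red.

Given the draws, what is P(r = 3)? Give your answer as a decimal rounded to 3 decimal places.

Compute the likelihood of the observed sequence for each case: P(data | r = 1) = (6/7)(5/6)(1/5) = 0.14286; P(data | r = 2) = (5/7)(4/6)(2/5) = 0.19048; P(data | r = 3) = (4/7)(3/6)(3/5) = 0.17143; P(data | r = 5) = (2/7)(1/6)(5/5) = 0.047619.
Weighting by the prior gives 2/11 · 0.14286 = 0.025974, 3/11 · 0.19048 = 0.051948, 4/11 · 0.17143 = 0.062338, 2/11 · 0.047619 = 0.008658; summing to 0.14892.
So P(r = 3 | data) = (0.062338) / (0.14892) = 0.4186.

0.419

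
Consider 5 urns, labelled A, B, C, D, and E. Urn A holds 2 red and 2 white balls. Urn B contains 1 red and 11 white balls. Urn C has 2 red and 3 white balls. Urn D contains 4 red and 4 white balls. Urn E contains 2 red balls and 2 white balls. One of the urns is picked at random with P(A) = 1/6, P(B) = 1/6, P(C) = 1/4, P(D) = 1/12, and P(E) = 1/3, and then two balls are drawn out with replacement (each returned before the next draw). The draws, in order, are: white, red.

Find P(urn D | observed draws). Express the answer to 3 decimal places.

0.095

The likelihood of the observed sequence under each hypothesis: P(data | urn A) = (2/4)(2/4) = 0.25; P(data | urn B) = (11/12)(1/12) = 0.076389; P(data | urn C) = (3/5)(2/5) = 0.24; P(data | urn D) = (4/8)(4/8) = 0.25; P(data | urn E) = (2/4)(2/4) = 0.25.
The prior-weighted likelihoods are 1/6 · 0.25 = 0.041667, 1/6 · 0.076389 = 0.012731, 1/4 · 0.24 = 0.06, 1/12 · 0.25 = 0.020833, 1/3 · 0.25 = 0.083333; summing to 0.21856.
By Bayes' rule, P(urn D | data) = (0.020833) / (0.21856) = 0.095319.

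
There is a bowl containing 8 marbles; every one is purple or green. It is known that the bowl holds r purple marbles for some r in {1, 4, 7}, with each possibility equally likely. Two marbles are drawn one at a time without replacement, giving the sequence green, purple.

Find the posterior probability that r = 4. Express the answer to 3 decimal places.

Compute the likelihood of the observed sequence for each case: P(data | r = 1) = (7/8)(1/7) = 1/8; P(data | r = 4) = (4/8)(4/7) = 2/7; P(data | r = 7) = (1/8)(7/7) = 1/8.
The prior-weighted likelihoods are 1/3 · 1/8 = 1/24, 1/3 · 2/7 = 2/21, 1/3 · 1/8 = 1/24; with total 5/28.
By Bayes' rule, P(r = 4 | data) = (2/21) / (5/28) = 8/15.

0.533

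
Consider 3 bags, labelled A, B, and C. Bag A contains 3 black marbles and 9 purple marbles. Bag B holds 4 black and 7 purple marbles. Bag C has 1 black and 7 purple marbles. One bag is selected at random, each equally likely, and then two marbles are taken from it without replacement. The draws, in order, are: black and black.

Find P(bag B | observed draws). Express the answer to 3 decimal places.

0.706

The likelihood of the observed sequence under each hypothesis: P(data | bag A) = (3/12)(2/11) = 1/22; P(data | bag B) = (4/11)(3/10) = 6/55; P(data | bag C) = (1/8)(0/7) = 0.
Weighting by the prior gives 1/3 · 1/22 = 1/66, 1/3 · 6/55 = 2/55, 1/3 · 0 = 0; summing to 17/330.
So P(bag B | data) = (2/55) / (17/330) = 12/17.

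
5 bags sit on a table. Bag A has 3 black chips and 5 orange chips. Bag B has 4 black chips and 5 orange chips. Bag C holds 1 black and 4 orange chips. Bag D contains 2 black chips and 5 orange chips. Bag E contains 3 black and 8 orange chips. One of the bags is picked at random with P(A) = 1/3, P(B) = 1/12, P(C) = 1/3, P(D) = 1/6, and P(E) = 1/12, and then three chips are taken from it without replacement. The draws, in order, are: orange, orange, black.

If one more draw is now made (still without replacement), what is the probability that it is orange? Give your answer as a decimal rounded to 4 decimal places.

0.7739

Under each hypothesis, the probability of the observed sequence is: P(data | bag A) = (5/8)(4/7)(3/6) = 0.17857; P(data | bag B) = (5/9)(4/8)(4/7) = 0.15873; P(data | bag C) = (4/5)(3/4)(1/3) = 0.2; P(data | bag D) = (5/7)(4/6)(2/5) = 0.19048; P(data | bag E) = (8/11)(7/10)(3/9) = 0.1697.
The prior-weighted likelihoods are 1/3 · 0.17857 = 0.059524, 1/12 · 0.15873 = 0.013228, 1/3 · 0.2 = 0.066667, 1/6 · 0.19048 = 0.031746, 1/12 · 0.1697 = 0.014141; summing to 0.18531.
The posterior is then P(bag A | data) = 0.32122, P(bag B | data) = 0.071382, P(bag C | data) = 0.35977, P(bag D | data) = 0.17132, P(bag E | data) = 0.076314.
The predictive probability is P(orange next | data) = (3/5)(0.32122) + (1/2)(0.071382) + (1)(0.35977) + (3/4)(0.17132) + (3/4)(0.076314) = 0.77391.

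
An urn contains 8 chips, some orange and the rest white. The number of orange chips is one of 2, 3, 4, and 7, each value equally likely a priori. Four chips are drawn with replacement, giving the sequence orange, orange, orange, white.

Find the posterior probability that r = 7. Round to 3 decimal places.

0.439

For each hypothesis, P(data | H) works out to: P(data | r = 2) = (2/8)(2/8)(2/8)(6/8) = 0.011719; P(data | r = 3) = (3/8)(3/8)(3/8)(5/8) = 0.032959; P(data | r = 4) = (4/8)(4/8)(4/8)(4/8) = 0.0625; P(data | r = 7) = (7/8)(7/8)(7/8)(1/8) = 0.08374.
Weighting by the prior gives 1/4 · 0.011719 = 0.0029297, 1/4 · 0.032959 = 0.0082397, 1/4 · 0.0625 = 0.015625, 1/4 · 0.08374 = 0.020935; summing to 0.047729.
Hence P(r = 7 | data) = (0.020935) / (0.047729) = 0.43862.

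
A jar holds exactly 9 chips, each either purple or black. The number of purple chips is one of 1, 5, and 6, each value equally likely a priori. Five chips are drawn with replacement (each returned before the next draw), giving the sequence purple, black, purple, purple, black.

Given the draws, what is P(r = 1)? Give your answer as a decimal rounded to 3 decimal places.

Under each hypothesis, the probability of the observed sequence is: P(data | r = 1) = (1/9)(8/9)(1/9)(1/9)(8/9) = 0.0010838; P(data | r = 5) = (5/9)(4/9)(5/9)(5/9)(4/9) = 0.03387; P(data | r = 6) = (6/9)(3/9)(6/9)(6/9)(3/9) = 0.032922.
Multiplying each by its prior: 1/3 · 0.0010838 = 0.00036128, 1/3 · 0.03387 = 0.01129, 1/3 · 0.032922 = 0.010974; with total 0.022625.
By Bayes' rule, P(r = 1 | data) = (0.00036128) / (0.022625) = 0.015968.

0.016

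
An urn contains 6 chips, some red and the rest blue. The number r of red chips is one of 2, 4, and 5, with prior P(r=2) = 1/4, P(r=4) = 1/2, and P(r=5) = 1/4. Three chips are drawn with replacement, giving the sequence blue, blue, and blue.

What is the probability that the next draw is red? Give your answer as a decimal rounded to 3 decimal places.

Compute the likelihood of the observed sequence for each case: P(data | r = 2) = (4/6)(4/6)(4/6) = 8/27; P(data | r = 4) = (2/6)(2/6)(2/6) = 1/27; P(data | r = 5) = (1/6)(1/6)(1/6) = 1/216.
Weighting by the prior gives 1/4 · 8/27 = 2/27, 1/2 · 1/27 = 1/54, 1/4 · 1/216 = 1/864; with total 3/32.
Normalising, the posterior is P(r = 2 | data) = 64/81, P(r = 4 | data) = 16/81, P(r = 5 | data) = 1/81.
Averaging over the posterior, P(red next | data) = (1/3)(64/81) + (2/3)(16/81) + (5/6)(1/81) = 197/486.

0.405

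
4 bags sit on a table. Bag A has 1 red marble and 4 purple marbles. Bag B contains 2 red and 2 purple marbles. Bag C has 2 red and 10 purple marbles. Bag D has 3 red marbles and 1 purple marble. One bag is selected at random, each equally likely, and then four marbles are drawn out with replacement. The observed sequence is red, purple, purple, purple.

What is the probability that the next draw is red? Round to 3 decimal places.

0.280

Compute the likelihood of the observed sequence for each case: P(data | bag A) = (1/5)(4/5)(4/5)(4/5) = 0.1024; P(data | bag B) = (2/4)(2/4)(2/4)(2/4) = 0.0625; P(data | bag C) = (2/12)(10/12)(10/12)(10/12) = 0.096451; P(data | bag D) = (3/4)(1/4)(1/4)(1/4) = 0.011719.
Multiplying each by its prior: 1/4 · 0.1024 = 0.0256, 1/4 · 0.0625 = 0.015625, 1/4 · 0.096451 = 0.024113, 1/4 · 0.011719 = 0.0029297; with total 0.068267.
The posterior is then P(bag A | data) = 0.375, P(bag B | data) = 0.22888, P(bag C | data) = 0.35321, P(bag D | data) = 0.042915.
The predictive probability is P(red next | data) = (1/5)(0.375) + (1/2)(0.22888) + (1/6)(0.35321) + (3/4)(0.042915) = 0.28049.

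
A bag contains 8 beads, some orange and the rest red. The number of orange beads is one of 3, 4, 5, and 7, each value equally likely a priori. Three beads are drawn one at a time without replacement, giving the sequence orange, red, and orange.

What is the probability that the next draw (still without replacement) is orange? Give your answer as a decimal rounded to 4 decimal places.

0.5733

The likelihood of the observed sequence under each hypothesis: P(data | r = 3) = (3/8)(5/7)(2/6) = 5/56; P(data | r = 4) = (4/8)(4/7)(3/6) = 1/7; P(data | r = 5) = (5/8)(3/7)(4/6) = 5/28; P(data | r = 7) = (7/8)(1/7)(6/6) = 1/8.
Weighting by the prior gives 1/4 · 5/56 = 5/224, 1/4 · 1/7 = 1/28, 1/4 · 5/28 = 5/112, 1/4 · 1/8 = 1/32; with total 15/112.
The posterior is then P(r = 3 | data) = 1/6, P(r = 4 | data) = 4/15, P(r = 5 | data) = 1/3, P(r = 7 | data) = 7/30.
So P(orange next | data) = Σ P(orange next | H) P(H | data) = (1/5)(1/6) + (2/5)(4/15) + (3/5)(1/3) + (1)(7/30) = 43/75.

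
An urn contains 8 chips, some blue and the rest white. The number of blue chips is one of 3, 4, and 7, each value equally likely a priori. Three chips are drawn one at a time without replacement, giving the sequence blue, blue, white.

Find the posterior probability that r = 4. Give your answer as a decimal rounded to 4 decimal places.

0.4000

Compute the likelihood of the observed sequence for each case: P(data | r = 3) = (3/8)(2/7)(5/6) = 5/56; P(data | r = 4) = (4/8)(3/7)(4/6) = 1/7; P(data | r = 7) = (7/8)(6/7)(1/6) = 1/8.
Weighting by the prior gives 1/3 · 5/56 = 5/168, 1/3 · 1/7 = 1/21, 1/3 · 1/8 = 1/24; summing to 5/42.
Therefore the posterior P(r = 4 | data) = (1/21) / (5/42) = 2/5.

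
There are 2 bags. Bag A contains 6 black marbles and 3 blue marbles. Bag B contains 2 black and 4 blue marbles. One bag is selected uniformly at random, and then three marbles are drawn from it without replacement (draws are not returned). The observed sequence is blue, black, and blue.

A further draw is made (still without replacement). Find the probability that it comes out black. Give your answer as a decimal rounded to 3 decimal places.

0.465

For each hypothesis, P(data | H) works out to: P(data | bag A) = (3/9)(6/8)(2/7) = 1/14; P(data | bag B) = (4/6)(2/5)(3/4) = 1/5.
Multiplying each by its prior: 1/2 · 1/14 = 1/28, 1/2 · 1/5 = 1/10; with total 19/140.
The posterior is then P(bag A | data) = 5/19, P(bag B | data) = 14/19.
So P(black next | data) = Σ P(black next | H) P(H | data) = (5/6)(5/19) + (1/3)(14/19) = 53/114.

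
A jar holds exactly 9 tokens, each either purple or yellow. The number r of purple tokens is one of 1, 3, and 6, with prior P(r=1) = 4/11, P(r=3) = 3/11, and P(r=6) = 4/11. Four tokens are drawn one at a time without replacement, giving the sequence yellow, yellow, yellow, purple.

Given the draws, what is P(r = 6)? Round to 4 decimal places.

For each hypothesis, P(data | H) works out to: P(data | r = 1) = (8/9)(7/8)(6/7)(1/6) = 0.11111; P(data | r = 3) = (6/9)(5/8)(4/7)(3/6) = 0.11905; P(data | r = 6) = (3/9)(2/8)(1/7)(6/6) = 0.011905.
The prior-weighted likelihoods are 4/11 · 0.11111 = 0.040404, 3/11 · 0.11905 = 0.032468, 4/11 · 0.011905 = 0.004329; these sum to 0.077201.
Therefore the posterior P(r = 6 | data) = (0.004329) / (0.077201) = 0.056075.

0.0561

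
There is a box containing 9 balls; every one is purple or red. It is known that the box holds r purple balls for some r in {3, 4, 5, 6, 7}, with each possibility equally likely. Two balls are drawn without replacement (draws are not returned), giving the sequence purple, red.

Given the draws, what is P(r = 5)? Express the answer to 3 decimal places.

0.222

For each hypothesis, P(data | H) works out to: P(data | r = 3) = (3/9)(6/8) = 1/4; P(data | r = 4) = (4/9)(5/8) = 5/18; P(data | r = 5) = (5/9)(4/8) = 5/18; P(data | r = 6) = (6/9)(3/8) = 1/4; P(data | r = 7) = (7/9)(2/8) = 7/36.
Multiplying each by its prior: 1/5 · 1/4 = 1/20, 1/5 · 5/18 = 1/18, 1/5 · 5/18 = 1/18, 1/5 · 1/4 = 1/20, 1/5 · 7/36 = 7/180; with total 1/4.
Therefore the posterior P(r = 5 | data) = (1/18) / (1/4) = 2/9.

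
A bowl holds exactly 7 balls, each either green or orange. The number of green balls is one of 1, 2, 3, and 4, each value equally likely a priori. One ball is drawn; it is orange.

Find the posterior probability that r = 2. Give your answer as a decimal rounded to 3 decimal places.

Under each hypothesis, the probability of this draw is: P(data | r = 1) = (6/7) = 6/7; P(data | r = 2) = (5/7) = 5/7; P(data | r = 3) = (4/7) = 4/7; P(data | r = 4) = (3/7) = 3/7.
Weighting by the prior gives 1/4 · 6/7 = 3/14, 1/4 · 5/7 = 5/28, 1/4 · 4/7 = 1/7, 1/4 · 3/7 = 3/28; summing to 9/14.
Therefore the posterior P(r = 2 | data) = (5/28) / (9/14) = 5/18.

0.278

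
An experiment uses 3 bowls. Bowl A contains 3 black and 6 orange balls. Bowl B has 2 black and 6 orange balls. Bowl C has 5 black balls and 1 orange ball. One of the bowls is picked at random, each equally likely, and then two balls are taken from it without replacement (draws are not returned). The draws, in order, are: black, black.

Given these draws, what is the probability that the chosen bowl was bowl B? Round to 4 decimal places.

Under each hypothesis, the probability of the observed sequence is: P(data | bowl A) = (3/9)(2/8) = 1/12; P(data | bowl B) = (2/8)(1/7) = 1/28; P(data | bowl C) = (5/6)(4/5) = 2/3.
Weighting by the prior gives 1/3 · 1/12 = 1/36, 1/3 · 1/28 = 1/84, 1/3 · 2/3 = 2/9; these sum to 11/42.
Hence P(bowl B | data) = (1/84) / (11/42) = 1/22.

0.0455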